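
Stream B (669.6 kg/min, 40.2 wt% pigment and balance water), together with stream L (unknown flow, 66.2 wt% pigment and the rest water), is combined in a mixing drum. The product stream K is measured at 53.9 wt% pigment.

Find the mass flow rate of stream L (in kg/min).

745.8 kg/min

Let L be the unknown flow. Total out = 669.6 + L.
pigment balance: 269.18 + 0.662·L = 0.539·(669.6 + L)
(0.662 − 0.539)·L = 0.539×669.6 − 269.18 = 91.735
L = 91.735 / 0.123 = 745.81 kg/min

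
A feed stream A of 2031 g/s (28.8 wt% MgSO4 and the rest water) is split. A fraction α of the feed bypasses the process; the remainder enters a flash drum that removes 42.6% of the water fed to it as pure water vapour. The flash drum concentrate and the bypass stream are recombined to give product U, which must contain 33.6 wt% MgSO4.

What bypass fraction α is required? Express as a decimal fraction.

0.529

All 2031×0.288 = 584.93 g/s of MgSO4 reaches U, so U = 584.93/0.336 = 1740.9 g/s and vapour = 290.14 g/s.
The evaporator receives (1−α)·2031 of feed at 0.712 water and removes 0.426 of that water:
0.426×0.712×(1−α)×2031 = 290.14
(1−α) = 290.14/616.03 = 0.4710;  α = 0.5290.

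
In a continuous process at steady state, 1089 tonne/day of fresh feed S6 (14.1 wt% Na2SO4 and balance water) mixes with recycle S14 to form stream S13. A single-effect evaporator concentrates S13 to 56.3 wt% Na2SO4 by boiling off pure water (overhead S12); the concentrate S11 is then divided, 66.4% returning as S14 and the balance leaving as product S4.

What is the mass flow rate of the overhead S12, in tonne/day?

Overall Na2SO4 balance (none leaves overhead): Na2SO4 in fresh feed = Na2SO4 in product, i.e. 1089×0.141 = (1−0.664)·S11·0.563.
S11 = 153.55/(0.563×0.336) = 811.71 tonne/day.
Recycle S14 = 0.664×811.71 = 538.97 tonne/day.
Combined feed S13 = 1089 + 538.97 = 1628 tonne/day.
Overhead S12 = S13 − S11 = 1628 − 811.71 = 816.27 tonne/day.

816.3 tonne/day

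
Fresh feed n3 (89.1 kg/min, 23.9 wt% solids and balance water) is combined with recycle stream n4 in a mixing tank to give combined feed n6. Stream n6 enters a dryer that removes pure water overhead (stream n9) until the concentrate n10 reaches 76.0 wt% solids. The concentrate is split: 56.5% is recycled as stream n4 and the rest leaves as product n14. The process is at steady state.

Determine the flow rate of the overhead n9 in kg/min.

Overall solids balance (none leaves overhead): solids in fresh feed = solids in product, i.e. 89.1×0.239 = (1−0.565)·n10·0.760.
n10 = 21.295/(0.760×0.435) = 64.413 kg/min.
Recycle n4 = 0.565×64.413 = 36.393 kg/min.
Combined feed n6 = 89.1 + 36.393 = 125.49 kg/min.
Overhead n9 = n6 − n10 = 125.49 − 64.413 = 61.08 kg/min.

61.08 kg/min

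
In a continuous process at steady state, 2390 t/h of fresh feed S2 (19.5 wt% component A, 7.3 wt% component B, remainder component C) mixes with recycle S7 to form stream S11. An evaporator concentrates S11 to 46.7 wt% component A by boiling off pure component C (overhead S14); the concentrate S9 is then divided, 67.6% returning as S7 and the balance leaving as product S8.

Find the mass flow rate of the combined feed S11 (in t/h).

4472 t/h

Overall component A balance (none leaves overhead): component A in fresh feed = component A in product, i.e. 2390×0.195 = (1−0.676)·S9·0.467.
S9 = 466.05/(0.467×0.324) = 3080.1 t/h.
Recycle S7 = 0.676×3080.1 = 2082.2 t/h.
Combined feed S11 = 2390 + 2082.2 = 4472.2 t/h.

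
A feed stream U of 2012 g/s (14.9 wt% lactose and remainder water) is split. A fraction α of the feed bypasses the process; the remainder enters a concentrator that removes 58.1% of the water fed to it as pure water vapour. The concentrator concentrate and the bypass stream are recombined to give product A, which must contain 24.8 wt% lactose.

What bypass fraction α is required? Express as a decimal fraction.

0.193

All 2012×0.149 = 299.79 g/s of lactose reaches A, so A = 299.79/0.248 = 1208.8 g/s and vapour = 803.18 g/s.
The evaporator receives (1−α)·2012 of feed at 0.851 water and removes 0.581 of that water:
0.581×0.851×(1−α)×2012 = 803.18
(1−α) = 803.18/994.8 = 0.8074;  α = 0.1926.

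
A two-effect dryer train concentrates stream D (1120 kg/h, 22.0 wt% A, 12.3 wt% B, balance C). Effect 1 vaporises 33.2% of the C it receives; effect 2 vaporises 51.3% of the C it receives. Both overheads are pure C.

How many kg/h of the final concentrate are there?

623.5 kg/h

C in feed = 1120×0.657 = 735.84 kg/h.
After stage 1: C left = (1−0.332)×735.84 = 491.54; stream total = 875.7 kg/h.
After stage 2: C left = (1−0.513)×491.54 = 239.38; final concentrate = 623.54 kg/h.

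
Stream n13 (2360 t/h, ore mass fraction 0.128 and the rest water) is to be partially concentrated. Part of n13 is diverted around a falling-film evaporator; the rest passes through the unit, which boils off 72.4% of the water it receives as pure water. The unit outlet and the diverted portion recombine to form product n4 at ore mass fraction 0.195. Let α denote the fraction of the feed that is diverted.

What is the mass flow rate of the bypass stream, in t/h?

1076 t/h

All 2360×0.128 = 302.08 t/h of ore reaches n4, so n4 = 302.08/0.195 = 1549.1 t/h and vapour = 810.87 t/h.
The evaporator receives (1−α)·2360 of feed at 0.872 water and removes 0.724 of that water:
0.724×0.872×(1−α)×2360 = 810.87
(1−α) = 810.87/1489.9 = 0.5442;  α = 0.4558.
Bypass flow = 0.4558×2360 = 1075.6 t/h.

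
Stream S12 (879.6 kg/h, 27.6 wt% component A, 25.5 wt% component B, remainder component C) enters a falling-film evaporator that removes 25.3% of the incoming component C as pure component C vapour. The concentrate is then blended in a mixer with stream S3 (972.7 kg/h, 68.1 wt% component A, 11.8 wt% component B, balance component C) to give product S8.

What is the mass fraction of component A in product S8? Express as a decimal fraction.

0.518

Vapour removed = 0.253×0.469×879.6 = 104.37 kg/h; concentrate = 775.23 kg/h.
component A reaching the mixer = 242.77 (from concentrate) + 972.7×0.681 = 905.18 kg/h.
Product flow = 775.23 + 972.7 = 1747.9 kg/h; component A fraction = 0.518.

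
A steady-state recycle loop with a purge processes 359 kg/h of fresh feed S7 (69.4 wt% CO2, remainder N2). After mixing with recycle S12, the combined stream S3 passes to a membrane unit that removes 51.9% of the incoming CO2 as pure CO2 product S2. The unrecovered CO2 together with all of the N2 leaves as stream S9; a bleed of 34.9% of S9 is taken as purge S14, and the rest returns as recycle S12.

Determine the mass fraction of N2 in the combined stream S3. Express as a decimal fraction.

0.4646

N2 enters only via S7 and leaves only via the purge: 359×0.306 = 0.349×(N2 in S9), and the membrane unit passes all N2, so N2 in S3 = N2 in S9 = 314.77 kg/h.
CO2 in S3: m_A = 359×0.694 + (1−0.349)·(1−0.519)·m_A, so m_A = 249.15/0.6869 = 362.73 kg/h.
S3 = 362.73 + 314.77 = 677.5 kg/h.
N2 fraction in S3 = 314.77/677.5 = 0.4646.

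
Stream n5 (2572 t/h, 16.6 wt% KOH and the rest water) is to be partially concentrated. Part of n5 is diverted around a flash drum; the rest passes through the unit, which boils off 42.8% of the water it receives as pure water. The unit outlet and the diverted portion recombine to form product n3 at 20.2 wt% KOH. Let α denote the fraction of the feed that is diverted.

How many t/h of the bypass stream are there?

1288 t/h

All 2572×0.166 = 426.95 t/h of KOH reaches n3, so n3 = 426.95/0.202 = 2113.6 t/h and vapour = 458.38 t/h.
The evaporator receives (1−α)·2572 of feed at 0.834 water and removes 0.428 of that water:
0.428×0.834×(1−α)×2572 = 458.38
(1−α) = 458.38/918.08 = 0.4993;  α = 0.5007.
Bypass flow = 0.5007×2572 = 1287.9 t/h.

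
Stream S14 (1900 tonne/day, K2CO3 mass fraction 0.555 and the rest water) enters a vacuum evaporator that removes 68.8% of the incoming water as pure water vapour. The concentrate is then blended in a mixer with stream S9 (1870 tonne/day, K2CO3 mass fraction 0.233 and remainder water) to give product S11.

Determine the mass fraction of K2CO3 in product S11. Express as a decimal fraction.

0.467

Vapour removed = 0.688×0.445×1900 = 581.7 tonne/day; concentrate = 1318.3 tonne/day.
K2CO3 reaching the mixer = 1054.5 (from concentrate) + 1870×0.233 = 1490.2 tonne/day.
Product flow = 1318.3 + 1870 = 3188.3 tonne/day; K2CO3 fraction = 0.467.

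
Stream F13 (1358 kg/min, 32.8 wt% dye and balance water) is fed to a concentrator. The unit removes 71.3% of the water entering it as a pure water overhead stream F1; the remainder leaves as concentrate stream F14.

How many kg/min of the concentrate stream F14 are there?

water entering = 1358×0.672 = 912.58 kg/min; overhead removed = 0.713×912.58 = 650.67 kg/min.
Concentrate = 1358 − 650.67 = 707.33 kg/min.

707.3 kg/min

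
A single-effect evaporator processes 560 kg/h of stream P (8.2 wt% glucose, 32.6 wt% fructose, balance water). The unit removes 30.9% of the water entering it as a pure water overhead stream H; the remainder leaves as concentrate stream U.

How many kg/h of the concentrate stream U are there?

457.6 kg/h

water entering = 560×0.592 = 331.52 kg/h; overhead removed = 0.309×331.52 = 102.44 kg/h.
Concentrate = 560 − 102.44 = 457.56 kg/h.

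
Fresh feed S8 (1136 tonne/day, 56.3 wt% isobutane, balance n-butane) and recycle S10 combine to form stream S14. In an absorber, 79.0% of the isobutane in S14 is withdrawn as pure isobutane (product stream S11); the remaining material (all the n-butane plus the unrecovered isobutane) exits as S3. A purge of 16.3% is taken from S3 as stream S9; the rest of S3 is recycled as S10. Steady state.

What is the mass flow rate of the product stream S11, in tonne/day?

isobutane in S14: m_A = 1136×0.563 + (1−0.163)·(1−0.790)·m_A, so m_A = 639.57/0.8242 = 775.96 tonne/day.
Product S11 = 0.790×775.96 = 613.01 tonne/day.

613 tonne/day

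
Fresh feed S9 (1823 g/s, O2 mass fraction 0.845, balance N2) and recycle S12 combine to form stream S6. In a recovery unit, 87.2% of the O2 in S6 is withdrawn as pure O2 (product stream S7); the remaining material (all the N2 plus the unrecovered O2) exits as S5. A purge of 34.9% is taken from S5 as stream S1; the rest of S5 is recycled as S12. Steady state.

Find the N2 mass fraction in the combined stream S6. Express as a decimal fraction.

N2 enters only via S9 and leaves only via the purge: 1823×0.155 = 0.349×(N2 in S5), and the recovery unit passes all N2, so N2 in S6 = N2 in S5 = 809.64 g/s.
O2 in S6: m_A = 1823×0.845 + (1−0.349)·(1−0.872)·m_A, so m_A = 1540.4/0.9167 = 1680.5 g/s.
S6 = 1680.5 + 809.64 = 2490.1 g/s.
N2 fraction in S6 = 809.64/2490.1 = 0.325.

0.325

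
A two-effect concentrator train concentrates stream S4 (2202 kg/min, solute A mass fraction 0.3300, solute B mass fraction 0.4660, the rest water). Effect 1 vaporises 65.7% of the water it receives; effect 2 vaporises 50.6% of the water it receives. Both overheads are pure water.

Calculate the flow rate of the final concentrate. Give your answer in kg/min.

water in feed = 2202×0.204 = 449.21 kg/min.
After stage 1: water left = (1−0.657)×449.21 = 154.08; stream total = 1906.9 kg/min.
After stage 2: water left = (1−0.506)×154.08 = 76.115; final concentrate = 1828.9 kg/min.

1829 kg/min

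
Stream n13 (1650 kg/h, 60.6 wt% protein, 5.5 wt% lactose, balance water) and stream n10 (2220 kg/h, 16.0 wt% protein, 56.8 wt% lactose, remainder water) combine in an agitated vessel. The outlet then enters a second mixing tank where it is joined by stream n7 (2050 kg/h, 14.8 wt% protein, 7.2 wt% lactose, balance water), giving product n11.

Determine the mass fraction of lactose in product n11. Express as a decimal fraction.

Overall, product flow = 5920 kg/h.
lactose in = 1650×0.055 + 2220×0.568 + 2050×0.072 = 1499.3 kg/h.
lactose fraction in n11 = 0.2533.

0.2533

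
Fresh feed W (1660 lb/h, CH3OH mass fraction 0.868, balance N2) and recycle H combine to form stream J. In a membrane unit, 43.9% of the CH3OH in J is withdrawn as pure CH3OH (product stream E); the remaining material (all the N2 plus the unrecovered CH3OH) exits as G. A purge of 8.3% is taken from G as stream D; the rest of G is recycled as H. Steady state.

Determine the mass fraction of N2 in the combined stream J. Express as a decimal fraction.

N2 enters only via W and leaves only via the purge: 1660×0.132 = 0.083×(N2 in G), and the membrane unit passes all N2, so N2 in J = N2 in G = 2640 lb/h.
CH3OH in J: m_A = 1660×0.868 + (1−0.083)·(1−0.439)·m_A, so m_A = 1440.9/0.4856 = 2967.4 lb/h.
J = 2967.4 + 2640 = 5607.4 lb/h.
N2 fraction in J = 2640/5607.4 = 0.471.

0.471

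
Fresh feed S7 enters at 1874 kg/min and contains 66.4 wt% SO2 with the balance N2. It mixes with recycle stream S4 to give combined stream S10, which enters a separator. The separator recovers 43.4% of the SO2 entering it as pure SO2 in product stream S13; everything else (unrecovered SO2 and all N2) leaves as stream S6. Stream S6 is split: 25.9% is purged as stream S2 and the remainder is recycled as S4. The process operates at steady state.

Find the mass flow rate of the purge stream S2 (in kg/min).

N2 enters only via S7 and leaves only via the purge: 1874×0.336 = 0.259×(N2 in S6), and the separator passes all N2, so N2 in S10 = N2 in S6 = 2431.1 kg/min.
SO2 in S10: m_A = 1874×0.664 + (1−0.259)·(1−0.434)·m_A, so m_A = 1244.3/0.5806 = 2143.2 kg/min.
S6 = (1−0.434)×2143.2 + 2431.1 = 3644.2 kg/min.
Purge S2 = 0.259×3644.2 = 943.85 kg/min.

943.8 kg/min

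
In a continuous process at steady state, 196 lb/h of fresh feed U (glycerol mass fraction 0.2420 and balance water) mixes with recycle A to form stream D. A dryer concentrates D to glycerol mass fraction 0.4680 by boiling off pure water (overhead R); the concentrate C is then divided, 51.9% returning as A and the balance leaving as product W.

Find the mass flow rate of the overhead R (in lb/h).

94.65 lb/h

Overall glycerol balance (none leaves overhead): glycerol in fresh feed = glycerol in product, i.e. 196×0.242 = (1−0.519)·C·0.468.
C = 47.432/(0.468×0.481) = 210.71 lb/h.
Recycle A = 0.519×210.71 = 109.36 lb/h.
Combined feed D = 196 + 109.36 = 305.36 lb/h.
Overhead R = D − C = 305.36 − 210.71 = 94.65 lb/h.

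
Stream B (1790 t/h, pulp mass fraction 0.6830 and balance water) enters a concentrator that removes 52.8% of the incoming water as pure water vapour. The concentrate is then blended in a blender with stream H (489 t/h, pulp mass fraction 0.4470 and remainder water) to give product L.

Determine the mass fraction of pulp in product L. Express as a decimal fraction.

Vapour removed = 0.528×0.317×1790 = 299.6 t/h; concentrate = 1490.4 t/h.
pulp reaching the mixer = 1222.6 (from concentrate) + 489×0.447 = 1441.2 t/h.
Product flow = 1490.4 + 489 = 1979.4 t/h; pulp fraction = 0.7281.

0.7281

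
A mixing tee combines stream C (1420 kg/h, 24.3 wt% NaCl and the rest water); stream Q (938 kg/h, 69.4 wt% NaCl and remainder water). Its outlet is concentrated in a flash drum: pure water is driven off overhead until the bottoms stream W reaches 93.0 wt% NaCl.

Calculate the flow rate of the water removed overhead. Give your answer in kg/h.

1287 kg/h

NaCl entering = 1420×0.243 + 938×0.694 = 996.03 kg/h.
All NaCl reports to W, so W = 996.03/0.930 = 1071 kg/h.
Total feed = 2358 kg/h; overhead = 2358 − 1071 = 1287 kg/h.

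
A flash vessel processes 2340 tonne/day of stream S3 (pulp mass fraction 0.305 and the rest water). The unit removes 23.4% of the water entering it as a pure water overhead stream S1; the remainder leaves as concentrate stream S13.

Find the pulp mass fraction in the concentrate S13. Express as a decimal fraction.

0.364

pulp is not removed: 2340×0.305 = 713.7 tonne/day of pulp enters S13.
water entering = 2340×0.695 = 1626.3 tonne/day; overhead removed = 0.234×1626.3 = 380.55 tonne/day.
Concentrate = 2340 − 380.55 = 1959.4 tonne/day.
Mass fraction = 713.7/1959.4 = 0.364.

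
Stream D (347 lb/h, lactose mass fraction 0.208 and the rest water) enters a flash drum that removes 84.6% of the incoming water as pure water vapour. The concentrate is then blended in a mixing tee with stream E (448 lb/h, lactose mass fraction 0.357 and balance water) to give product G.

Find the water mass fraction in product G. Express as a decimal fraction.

0.587

Vapour removed = 0.846×0.792×347 = 232.5 lb/h; concentrate = 114.5 lb/h.
water reaching the mixer = 42.323 (from concentrate) + 448×0.643 = 330.39 lb/h.
Product flow = 114.5 + 448 = 562.5 lb/h; water fraction = 0.587.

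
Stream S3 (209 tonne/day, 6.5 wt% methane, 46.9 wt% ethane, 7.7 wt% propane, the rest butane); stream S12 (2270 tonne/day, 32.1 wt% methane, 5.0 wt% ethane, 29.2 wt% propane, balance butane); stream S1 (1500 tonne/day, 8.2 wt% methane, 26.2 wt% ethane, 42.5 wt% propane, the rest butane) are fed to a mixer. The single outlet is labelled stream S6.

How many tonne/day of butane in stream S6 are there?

butane out = butane in = 209×0.389 + 2270×0.337 + 1500×0.231 = 1192.8 tonne/day.

1193 tonne/day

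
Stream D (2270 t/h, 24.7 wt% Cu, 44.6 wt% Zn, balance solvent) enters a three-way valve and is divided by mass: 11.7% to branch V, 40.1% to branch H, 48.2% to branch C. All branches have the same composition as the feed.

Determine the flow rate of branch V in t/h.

265.6 t/h

Branch V flow = 0.117×2270 = 265.59 t/h.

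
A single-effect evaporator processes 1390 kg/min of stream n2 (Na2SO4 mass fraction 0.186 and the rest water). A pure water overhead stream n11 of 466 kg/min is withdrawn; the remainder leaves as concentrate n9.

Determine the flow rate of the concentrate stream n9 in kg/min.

924 kg/min

Concentrate = 1390 − 466 = 924 kg/min.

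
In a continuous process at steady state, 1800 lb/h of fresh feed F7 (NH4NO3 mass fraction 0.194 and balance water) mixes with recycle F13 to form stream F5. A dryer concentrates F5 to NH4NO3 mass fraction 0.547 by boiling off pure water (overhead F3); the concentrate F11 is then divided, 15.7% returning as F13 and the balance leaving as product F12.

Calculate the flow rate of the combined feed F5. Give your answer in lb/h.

1919 lb/h

Overall NH4NO3 balance (none leaves overhead): NH4NO3 in fresh feed = NH4NO3 in product, i.e. 1800×0.194 = (1−0.157)·F11·0.547.
F11 = 349.2/(0.547×0.843) = 757.28 lb/h.
Recycle F13 = 0.157×757.28 = 118.89 lb/h.
Combined feed F5 = 1800 + 118.89 = 1918.9 lb/h.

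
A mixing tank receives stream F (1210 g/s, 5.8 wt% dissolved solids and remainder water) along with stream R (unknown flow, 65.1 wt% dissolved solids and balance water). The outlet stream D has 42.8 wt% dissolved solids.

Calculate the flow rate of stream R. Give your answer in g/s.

2008 g/s

Let R be the unknown flow. Total out = 1210 + R.
dissolved solids balance: 70.18 + 0.651·R = 0.428·(1210 + R)
(0.651 − 0.428)·R = 0.428×1210 − 70.18 = 447.7
R = 447.7 / 0.223 = 2007.6 g/s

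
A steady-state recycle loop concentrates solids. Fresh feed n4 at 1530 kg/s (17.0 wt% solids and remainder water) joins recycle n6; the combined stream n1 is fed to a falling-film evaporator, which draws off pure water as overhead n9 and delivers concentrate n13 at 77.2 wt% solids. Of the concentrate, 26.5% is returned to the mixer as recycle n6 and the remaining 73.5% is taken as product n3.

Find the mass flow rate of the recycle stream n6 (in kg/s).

121.5 kg/s

Overall solids balance (none leaves overhead): solids in fresh feed = solids in product, i.e. 1530×0.170 = (1−0.265)·n13·0.772.
n13 = 260.1/(0.772×0.735) = 458.39 kg/s.
Recycle n6 = 0.265×458.39 = 121.47 kg/s.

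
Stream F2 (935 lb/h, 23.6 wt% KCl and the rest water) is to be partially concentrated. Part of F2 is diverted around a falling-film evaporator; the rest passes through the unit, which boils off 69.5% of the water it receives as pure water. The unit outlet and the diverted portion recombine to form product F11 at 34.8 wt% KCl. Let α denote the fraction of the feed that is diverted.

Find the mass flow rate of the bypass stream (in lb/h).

All 935×0.236 = 220.66 lb/h of KCl reaches F11, so F11 = 220.66/0.348 = 634.08 lb/h and vapour = 300.92 lb/h.
The evaporator receives (1−α)·935 of feed at 0.764 water and removes 0.695 of that water:
0.695×0.764×(1−α)×935 = 300.92
(1−α) = 300.92/496.47 = 0.6061;  α = 0.3939.
Bypass flow = 0.3939×935 = 368.28 lb/h.

368.3 lb/h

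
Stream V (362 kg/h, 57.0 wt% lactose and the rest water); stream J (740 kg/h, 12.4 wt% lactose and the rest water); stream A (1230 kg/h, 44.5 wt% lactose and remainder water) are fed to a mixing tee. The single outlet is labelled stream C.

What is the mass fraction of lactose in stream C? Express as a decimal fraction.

Total flow out = 362 + 740 + 1230 = 2332 kg/h.
lactose in = 362×0.570 + 740×0.124 + 1230×0.445 = 845.45 kg/h.
lactose mass fraction in C = 845.45/2332 = 0.3625.

0.3625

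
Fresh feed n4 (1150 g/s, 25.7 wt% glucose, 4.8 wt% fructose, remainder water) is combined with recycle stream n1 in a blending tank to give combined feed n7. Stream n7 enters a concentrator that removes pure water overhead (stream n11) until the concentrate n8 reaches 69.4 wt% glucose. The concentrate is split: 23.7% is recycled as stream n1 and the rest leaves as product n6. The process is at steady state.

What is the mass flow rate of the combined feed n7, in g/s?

Overall glucose balance (none leaves overhead): glucose in fresh feed = glucose in product, i.e. 1150×0.257 = (1−0.237)·n8·0.694.
n8 = 295.55/(0.694×0.763) = 558.14 g/s.
Recycle n1 = 0.237×558.14 = 132.28 g/s.
Combined feed n7 = 1150 + 132.28 = 1282.3 g/s.

1282 g/s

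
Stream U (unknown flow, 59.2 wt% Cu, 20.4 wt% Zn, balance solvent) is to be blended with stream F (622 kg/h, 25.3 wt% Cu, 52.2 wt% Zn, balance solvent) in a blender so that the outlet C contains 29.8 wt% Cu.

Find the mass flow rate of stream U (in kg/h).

95.2 kg/h

Let U be the unknown flow. Total out = 622 + U.
Cu balance: 157.37 + 0.592·U = 0.298·(622 + U)
(0.592 − 0.298)·U = 0.298×622 − 157.37 = 27.99
U = 27.99 / 0.294 = 95.204 kg/h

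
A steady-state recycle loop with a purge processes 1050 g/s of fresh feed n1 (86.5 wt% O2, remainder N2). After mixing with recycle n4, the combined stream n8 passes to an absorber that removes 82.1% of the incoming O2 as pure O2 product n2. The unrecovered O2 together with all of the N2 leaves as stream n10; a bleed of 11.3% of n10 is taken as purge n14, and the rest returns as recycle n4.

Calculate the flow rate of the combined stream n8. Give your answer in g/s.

N2 enters only via n1 and leaves only via the purge: 1050×0.135 = 0.113×(N2 in n10), and the absorber passes all N2, so N2 in n8 = N2 in n10 = 1254.4 g/s.
O2 in n8: m_A = 1050×0.865 + (1−0.113)·(1−0.821)·m_A, so m_A = 908.25/0.8412 = 1079.7 g/s.
n8 = 1079.7 + 1254.4 = 2334.1 g/s.

2334 g/s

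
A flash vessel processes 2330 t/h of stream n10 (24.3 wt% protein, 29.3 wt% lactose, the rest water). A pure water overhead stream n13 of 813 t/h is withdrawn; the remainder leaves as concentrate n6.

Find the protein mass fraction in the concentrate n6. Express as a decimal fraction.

protein is not removed: 2330×0.243 = 566.19 t/h of protein enters n6.
Concentrate = 2330 − 813 = 1517 t/h.
Mass fraction = 566.19/1517 = 0.373.

0.373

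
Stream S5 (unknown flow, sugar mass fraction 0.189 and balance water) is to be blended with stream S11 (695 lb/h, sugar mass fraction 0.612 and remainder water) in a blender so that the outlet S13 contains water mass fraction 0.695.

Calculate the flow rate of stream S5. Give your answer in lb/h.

Let S5 be the unknown flow. Total out = 695 + S5.
water balance: 269.66 + 0.811·S5 = 0.695·(695 + S5)
(0.811 − 0.695)·S5 = 0.695×695 − 269.66 = 213.36
S5 = 213.36 / 0.116 = 1839.4 lb/h

1839 lb/h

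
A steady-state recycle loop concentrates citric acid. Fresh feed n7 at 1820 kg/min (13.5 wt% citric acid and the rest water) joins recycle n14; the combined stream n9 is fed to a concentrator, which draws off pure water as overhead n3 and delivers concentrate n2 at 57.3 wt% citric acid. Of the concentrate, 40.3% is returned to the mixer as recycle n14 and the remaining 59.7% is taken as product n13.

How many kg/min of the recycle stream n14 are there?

289.5 kg/min

Overall citric acid balance (none leaves overhead): citric acid in fresh feed = citric acid in product, i.e. 1820×0.135 = (1−0.403)·n2·0.573.
n2 = 245.7/(0.573×0.597) = 718.25 kg/min.
Recycle n14 = 0.403×718.25 = 289.46 kg/min.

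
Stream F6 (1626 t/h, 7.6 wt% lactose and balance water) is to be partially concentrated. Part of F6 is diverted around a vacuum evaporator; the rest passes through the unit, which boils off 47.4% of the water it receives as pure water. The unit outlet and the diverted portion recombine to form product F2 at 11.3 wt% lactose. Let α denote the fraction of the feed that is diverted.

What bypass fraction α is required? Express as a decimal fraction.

All 1626×0.076 = 123.58 t/h of lactose reaches F2, so F2 = 123.58/0.113 = 1093.6 t/h and vapour = 532.41 t/h.
The evaporator receives (1−α)·1626 of feed at 0.924 water and removes 0.474 of that water:
0.474×0.924×(1−α)×1626 = 532.41
(1−α) = 532.41/712.15 = 0.7476;  α = 0.2524.

0.252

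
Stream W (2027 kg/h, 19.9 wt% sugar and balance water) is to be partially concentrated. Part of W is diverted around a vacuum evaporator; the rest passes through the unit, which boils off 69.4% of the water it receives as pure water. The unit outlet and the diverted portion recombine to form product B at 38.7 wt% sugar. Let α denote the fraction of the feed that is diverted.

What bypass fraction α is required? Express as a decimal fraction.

0.126

All 2027×0.199 = 403.37 kg/h of sugar reaches B, so B = 403.37/0.387 = 1042.3 kg/h and vapour = 984.69 kg/h.
The evaporator receives (1−α)·2027 of feed at 0.801 water and removes 0.694 of that water:
0.694×0.801×(1−α)×2027 = 984.69
(1−α) = 984.69/1126.8 = 0.8739;  α = 0.1261.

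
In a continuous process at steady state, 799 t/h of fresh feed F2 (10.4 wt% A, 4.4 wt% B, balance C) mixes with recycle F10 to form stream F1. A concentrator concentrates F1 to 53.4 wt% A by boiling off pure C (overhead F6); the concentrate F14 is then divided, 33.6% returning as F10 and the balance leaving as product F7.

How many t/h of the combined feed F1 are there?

877.7 t/h

Overall A balance (none leaves overhead): A in fresh feed = A in product, i.e. 799×0.104 = (1−0.336)·F14·0.534.
F14 = 83.096/(0.534×0.664) = 234.35 t/h.
Recycle F10 = 0.336×234.35 = 78.743 t/h.
Combined feed F1 = 799 + 78.743 = 877.74 t/h.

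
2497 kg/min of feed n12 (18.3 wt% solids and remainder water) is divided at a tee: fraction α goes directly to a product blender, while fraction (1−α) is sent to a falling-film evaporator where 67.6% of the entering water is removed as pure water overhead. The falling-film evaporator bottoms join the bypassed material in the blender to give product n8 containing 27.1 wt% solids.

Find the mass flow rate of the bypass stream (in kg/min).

All 2497×0.183 = 456.95 kg/min of solids reaches n8, so n8 = 456.95/0.271 = 1686.2 kg/min and vapour = 810.83 kg/min.
The evaporator receives (1−α)·2497 of feed at 0.817 water and removes 0.676 of that water:
0.676×0.817×(1−α)×2497 = 810.83
(1−α) = 810.83/1379.1 = 0.5880;  α = 0.4120.
Bypass flow = 0.4120×2497 = 1028.9 kg/min.

1029 kg/min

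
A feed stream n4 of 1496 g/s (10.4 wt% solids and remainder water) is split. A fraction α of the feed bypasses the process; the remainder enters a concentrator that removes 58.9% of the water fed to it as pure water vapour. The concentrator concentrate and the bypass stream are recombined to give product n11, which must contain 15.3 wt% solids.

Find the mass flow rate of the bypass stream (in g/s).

588.2 g/s

All 1496×0.104 = 155.58 g/s of solids reaches n11, so n11 = 155.58/0.153 = 1016.9 g/s and vapour = 479.11 g/s.
The evaporator receives (1−α)·1496 of feed at 0.896 water and removes 0.589 of that water:
0.589×0.896×(1−α)×1496 = 479.11
(1−α) = 479.11/789.51 = 0.6068;  α = 0.3932.
Bypass flow = 0.3932×1496 = 588.15 g/s.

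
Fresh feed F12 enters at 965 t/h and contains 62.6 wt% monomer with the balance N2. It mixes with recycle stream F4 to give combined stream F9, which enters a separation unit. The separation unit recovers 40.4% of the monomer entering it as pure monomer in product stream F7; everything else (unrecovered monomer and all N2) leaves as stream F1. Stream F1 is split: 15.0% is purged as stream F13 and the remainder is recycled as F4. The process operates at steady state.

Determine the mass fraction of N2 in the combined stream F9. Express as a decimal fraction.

0.663

N2 enters only via F12 and leaves only via the purge: 965×0.374 = 0.150×(N2 in F1), and the separation unit passes all N2, so N2 in F9 = N2 in F1 = 2406.1 t/h.
monomer in F9: m_A = 965×0.626 + (1−0.150)·(1−0.404)·m_A, so m_A = 604.09/0.4934 = 1224.3 t/h.
F9 = 1224.3 + 2406.1 = 3630.4 t/h.
N2 fraction in F9 = 2406.1/3630.4 = 0.663.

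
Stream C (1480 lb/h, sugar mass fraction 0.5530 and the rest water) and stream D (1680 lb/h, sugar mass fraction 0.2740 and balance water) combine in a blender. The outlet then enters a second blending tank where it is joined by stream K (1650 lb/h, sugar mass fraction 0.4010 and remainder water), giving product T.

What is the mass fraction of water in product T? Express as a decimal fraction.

Overall, product flow = 4810 lb/h.
water in = 1480×0.447 + 1680×0.726 + 1650×0.599 = 2869.6 lb/h.
water fraction in T = 0.5966.

0.5966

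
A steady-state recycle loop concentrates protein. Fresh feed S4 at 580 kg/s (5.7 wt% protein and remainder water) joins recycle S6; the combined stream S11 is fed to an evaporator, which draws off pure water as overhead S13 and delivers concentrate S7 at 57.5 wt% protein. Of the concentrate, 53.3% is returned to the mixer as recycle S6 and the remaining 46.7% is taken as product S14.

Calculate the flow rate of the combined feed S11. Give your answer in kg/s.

Overall protein balance (none leaves overhead): protein in fresh feed = protein in product, i.e. 580×0.057 = (1−0.533)·S7·0.575.
S7 = 33.06/(0.575×0.467) = 123.12 kg/s.
Recycle S6 = 0.533×123.12 = 65.621 kg/s.
Combined feed S11 = 580 + 65.621 = 645.62 kg/s.

645.6 kg/s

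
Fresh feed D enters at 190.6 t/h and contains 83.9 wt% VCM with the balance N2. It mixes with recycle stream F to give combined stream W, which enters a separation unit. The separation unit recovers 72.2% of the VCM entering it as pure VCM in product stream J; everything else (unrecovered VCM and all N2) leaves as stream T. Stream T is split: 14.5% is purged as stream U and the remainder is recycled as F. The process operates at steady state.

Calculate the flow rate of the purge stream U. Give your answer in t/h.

N2 enters only via D and leaves only via the purge: 190.6×0.161 = 0.145×(N2 in T), and the separation unit passes all N2, so N2 in W = N2 in T = 211.63 t/h.
VCM in W: m_A = 190.6×0.839 + (1−0.145)·(1−0.722)·m_A, so m_A = 159.91/0.7623 = 209.77 t/h.
T = (1−0.722)×209.77 + 211.63 = 269.95 t/h.
Purge U = 0.145×269.95 = 39.143 t/h.

39.14 t/h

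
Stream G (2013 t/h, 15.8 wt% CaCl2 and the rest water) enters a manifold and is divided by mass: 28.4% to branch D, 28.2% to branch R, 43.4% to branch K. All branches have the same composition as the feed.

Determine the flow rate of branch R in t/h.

Branch R flow = 0.282×2013 = 567.67 t/h.

567.7 t/h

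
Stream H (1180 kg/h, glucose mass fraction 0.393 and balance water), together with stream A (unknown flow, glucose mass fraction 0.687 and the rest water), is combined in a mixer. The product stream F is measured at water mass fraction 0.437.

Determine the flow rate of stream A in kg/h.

1618 kg/h

Let A be the unknown flow. Total out = 1180 + A.
water balance: 716.26 + 0.313·A = 0.437·(1180 + A)
(0.313 − 0.437)·A = 0.437×1180 − 716.26 = -200.6
A = -200.6 / -0.124 = 1617.7 kg/h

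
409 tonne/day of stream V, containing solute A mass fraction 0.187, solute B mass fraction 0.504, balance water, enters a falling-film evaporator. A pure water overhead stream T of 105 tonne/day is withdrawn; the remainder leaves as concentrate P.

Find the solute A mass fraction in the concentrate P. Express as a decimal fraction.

0.252

solute A is not removed: 409×0.187 = 76.483 tonne/day of solute A enters P.
Concentrate = 409 − 105 = 304 tonne/day.
Mass fraction = 76.483/304 = 0.252.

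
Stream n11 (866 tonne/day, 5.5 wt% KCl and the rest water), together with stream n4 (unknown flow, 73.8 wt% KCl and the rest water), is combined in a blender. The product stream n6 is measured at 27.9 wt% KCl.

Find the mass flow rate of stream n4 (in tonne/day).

Let n4 be the unknown flow. Total out = 866 + n4.
KCl balance: 47.63 + 0.738·n4 = 0.279·(866 + n4)
(0.738 − 0.279)·n4 = 0.279×866 − 47.63 = 193.98
n4 = 193.98 / 0.459 = 422.62 tonne/day

422.6 tonne/day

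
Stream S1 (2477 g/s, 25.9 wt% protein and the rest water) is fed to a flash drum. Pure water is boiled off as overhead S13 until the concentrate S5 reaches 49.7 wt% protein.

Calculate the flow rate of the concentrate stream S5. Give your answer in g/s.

protein is conserved: 2477×0.259 = 641.54 g/s all reports to the concentrate.
Concentrate = 641.54/(target fraction) = 1290.8 g/s.

1291 g/s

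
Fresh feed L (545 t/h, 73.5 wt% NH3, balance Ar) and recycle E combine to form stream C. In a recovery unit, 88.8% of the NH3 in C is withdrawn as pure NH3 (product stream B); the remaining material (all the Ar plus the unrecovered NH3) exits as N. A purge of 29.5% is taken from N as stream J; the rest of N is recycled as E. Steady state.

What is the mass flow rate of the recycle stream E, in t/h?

379.5 t/h

Ar enters only via L and leaves only via the purge: 545×0.265 = 0.295×(Ar in N), and the recovery unit passes all Ar, so Ar in C = Ar in N = 489.58 t/h.
NH3 in C: m_A = 545×0.735 + (1−0.295)·(1−0.888)·m_A, so m_A = 400.57/0.9210 = 434.92 t/h.
N = (1−0.888)×434.92 + 489.58 = 538.29 t/h.
Recycle E = (1−0.295)×538.29 = 379.49 t/h.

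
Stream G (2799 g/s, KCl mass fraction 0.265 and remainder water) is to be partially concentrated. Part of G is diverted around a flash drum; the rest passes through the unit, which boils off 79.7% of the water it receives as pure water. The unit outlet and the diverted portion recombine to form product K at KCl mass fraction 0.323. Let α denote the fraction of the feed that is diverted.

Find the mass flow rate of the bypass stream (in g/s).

1941 g/s

All 2799×0.265 = 741.74 g/s of KCl reaches K, so K = 741.74/0.323 = 2296.4 g/s and vapour = 502.61 g/s.
The evaporator receives (1−α)·2799 of feed at 0.735 water and removes 0.797 of that water:
0.797×0.735×(1−α)×2799 = 502.61
(1−α) = 502.61/1639.6 = 0.3065;  α = 0.6935.
Bypass flow = 0.6935×2799 = 1941 g/s.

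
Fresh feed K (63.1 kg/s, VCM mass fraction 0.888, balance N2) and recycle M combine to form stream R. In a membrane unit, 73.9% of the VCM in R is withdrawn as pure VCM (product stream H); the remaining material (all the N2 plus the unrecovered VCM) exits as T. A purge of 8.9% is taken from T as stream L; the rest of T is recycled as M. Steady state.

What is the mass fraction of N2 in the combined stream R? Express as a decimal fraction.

0.519

N2 enters only via K and leaves only via the purge: 63.1×0.112 = 0.089×(N2 in T), and the membrane unit passes all N2, so N2 in R = N2 in T = 79.407 kg/s.
VCM in R: m_A = 63.1×0.888 + (1−0.089)·(1−0.739)·m_A, so m_A = 56.033/0.7622 = 73.512 kg/s.
R = 73.512 + 79.407 = 152.92 kg/s.
N2 fraction in R = 79.407/152.92 = 0.519.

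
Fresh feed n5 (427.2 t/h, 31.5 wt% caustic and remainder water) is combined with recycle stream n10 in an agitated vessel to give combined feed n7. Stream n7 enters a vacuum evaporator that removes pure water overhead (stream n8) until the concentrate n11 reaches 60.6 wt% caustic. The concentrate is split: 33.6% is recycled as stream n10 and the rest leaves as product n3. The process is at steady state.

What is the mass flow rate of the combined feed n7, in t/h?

539.6 t/h

Overall caustic balance (none leaves overhead): caustic in fresh feed = caustic in product, i.e. 427.2×0.315 = (1−0.336)·n11·0.606.
n11 = 134.57/(0.606×0.664) = 334.43 t/h.
Recycle n10 = 0.336×334.43 = 112.37 t/h.
Combined feed n7 = 427.2 + 112.37 = 539.57 t/h.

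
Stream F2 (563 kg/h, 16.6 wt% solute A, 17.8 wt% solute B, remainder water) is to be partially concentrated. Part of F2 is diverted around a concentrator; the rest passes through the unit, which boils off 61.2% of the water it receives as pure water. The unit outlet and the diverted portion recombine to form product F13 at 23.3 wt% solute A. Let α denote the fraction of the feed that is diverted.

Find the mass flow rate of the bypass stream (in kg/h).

All 563×0.166 = 93.458 kg/h of solute A reaches F13, so F13 = 93.458/0.233 = 401.11 kg/h and vapour = 161.89 kg/h.
The evaporator receives (1−α)·563 of feed at 0.656 water and removes 0.612 of that water:
0.612×0.656×(1−α)×563 = 161.89
(1−α) = 161.89/226.03 = 0.7162;  α = 0.2838.
Bypass flow = 0.2838×563 = 159.75 kg/h.

159.8 kg/h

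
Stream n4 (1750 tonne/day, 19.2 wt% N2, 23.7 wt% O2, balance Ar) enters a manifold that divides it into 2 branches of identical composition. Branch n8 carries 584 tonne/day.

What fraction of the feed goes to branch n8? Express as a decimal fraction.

0.334

Fraction to n8 = 584/1750 = 0.3337.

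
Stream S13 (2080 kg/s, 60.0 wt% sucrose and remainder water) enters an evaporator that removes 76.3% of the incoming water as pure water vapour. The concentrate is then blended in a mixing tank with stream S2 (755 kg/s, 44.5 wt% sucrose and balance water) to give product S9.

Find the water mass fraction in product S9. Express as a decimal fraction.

Vapour removed = 0.763×0.400×2080 = 634.82 kg/s; concentrate = 1445.2 kg/s.
water reaching the mixer = 197.18 (from concentrate) + 755×0.555 = 616.21 kg/s.
Product flow = 1445.2 + 755 = 2200.2 kg/s; water fraction = 0.2801.

0.2801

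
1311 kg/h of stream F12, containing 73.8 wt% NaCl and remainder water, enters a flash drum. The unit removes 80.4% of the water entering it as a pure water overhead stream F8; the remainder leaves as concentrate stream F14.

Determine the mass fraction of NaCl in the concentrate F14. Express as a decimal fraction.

NaCl is not removed: 1311×0.738 = 967.52 kg/h of NaCl enters F14.
water entering = 1311×0.262 = 343.48 kg/h; overhead removed = 0.804×343.48 = 276.16 kg/h.
Concentrate = 1311 − 276.16 = 1034.8 kg/h.
Mass fraction = 967.52/1034.8 = 0.9349.

0.9349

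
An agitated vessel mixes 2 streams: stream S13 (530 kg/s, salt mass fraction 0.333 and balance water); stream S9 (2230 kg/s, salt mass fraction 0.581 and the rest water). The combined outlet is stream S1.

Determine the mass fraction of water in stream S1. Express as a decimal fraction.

Total flow out = 530 + 2230 = 2760 kg/s.
water in = 530×0.667 + 2230×0.419 = 1287.9 kg/s.
water mass fraction in S1 = 1287.9/2760 = 0.467.

0.467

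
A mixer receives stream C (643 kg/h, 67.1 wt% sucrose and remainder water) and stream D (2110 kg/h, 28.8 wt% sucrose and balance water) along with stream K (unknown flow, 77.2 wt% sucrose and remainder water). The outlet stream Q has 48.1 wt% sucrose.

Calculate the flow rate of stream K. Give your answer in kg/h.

979.6 kg/h

Let K be the unknown flow. Total out = 2753 + K.
sucrose balance: 1039.1 + 0.772·K = 0.481·(2753 + K)
(0.772 − 0.481)·K = 0.481×2753 − 1039.1 = 285.06
K = 285.06 / 0.291 = 979.59 kg/h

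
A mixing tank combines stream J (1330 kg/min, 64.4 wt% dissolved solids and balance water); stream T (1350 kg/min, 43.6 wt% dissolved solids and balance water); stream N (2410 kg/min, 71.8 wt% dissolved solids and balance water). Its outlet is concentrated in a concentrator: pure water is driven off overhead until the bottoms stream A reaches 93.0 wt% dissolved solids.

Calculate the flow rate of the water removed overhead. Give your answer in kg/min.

dissolved solids entering = 1330×0.644 + 1350×0.436 + 2410×0.718 = 3175.5 kg/min.
All dissolved solids reports to A, so A = 3175.5/0.930 = 3414.5 kg/min.
Total feed = 5090 kg/min; overhead = 5090 − 3414.5 = 1675.5 kg/min.

1675 kg/min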